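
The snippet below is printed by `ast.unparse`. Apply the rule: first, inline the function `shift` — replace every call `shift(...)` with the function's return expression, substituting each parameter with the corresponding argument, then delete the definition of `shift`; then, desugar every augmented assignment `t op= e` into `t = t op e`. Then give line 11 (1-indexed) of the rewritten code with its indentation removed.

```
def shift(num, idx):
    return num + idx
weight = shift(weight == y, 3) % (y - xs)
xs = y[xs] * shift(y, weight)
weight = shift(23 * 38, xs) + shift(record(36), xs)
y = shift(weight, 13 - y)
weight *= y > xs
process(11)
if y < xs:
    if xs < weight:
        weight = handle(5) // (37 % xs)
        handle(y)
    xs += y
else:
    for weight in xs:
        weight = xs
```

Transformed code:
weight = ((weight == y) + 3) % (y - xs)
xs = y[xs] * (y + weight)
weight = 23 * 38 + xs + (record(36) + xs)
y = weight + (13 - y)
weight = weight * (y > xs)
process(11)
if y < xs:
    if xs < weight:
        weight = handle(5) // (37 % xs)
        handle(y)
    xs = xs + y
else:
    for weight in xs:
        weight = xs

xs = xs + y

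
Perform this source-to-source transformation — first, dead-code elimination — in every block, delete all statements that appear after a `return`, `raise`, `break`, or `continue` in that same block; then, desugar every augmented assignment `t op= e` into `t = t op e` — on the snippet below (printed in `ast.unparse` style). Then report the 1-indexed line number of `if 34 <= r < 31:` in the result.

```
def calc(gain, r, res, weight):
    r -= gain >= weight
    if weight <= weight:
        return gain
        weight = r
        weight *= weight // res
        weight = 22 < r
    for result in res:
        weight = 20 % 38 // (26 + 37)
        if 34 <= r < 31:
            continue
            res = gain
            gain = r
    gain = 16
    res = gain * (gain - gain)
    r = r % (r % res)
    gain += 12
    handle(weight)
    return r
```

7

Transformed code:
def calc(gain, r, res, weight):
    r = r - (gain >= weight)
    if weight <= weight:
        return gain
    for result in res:
        weight = 20 % 38 // (26 + 37)
        if 34 <= r < 31:
            continue
    gain = 16
    res = gain * (gain - gain)
    r = r % (r % res)
    gain = gain + 12
    handle(weight)
    return r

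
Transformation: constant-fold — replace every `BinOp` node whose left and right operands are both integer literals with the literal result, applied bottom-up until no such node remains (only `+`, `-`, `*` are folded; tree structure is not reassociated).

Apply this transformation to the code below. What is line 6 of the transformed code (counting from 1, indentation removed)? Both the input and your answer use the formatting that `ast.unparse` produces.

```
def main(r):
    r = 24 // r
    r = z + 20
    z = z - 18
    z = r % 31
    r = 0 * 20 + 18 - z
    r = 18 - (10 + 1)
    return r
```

Transformed code:
def main(r):
    r = 24 // r
    r = z + 20
    z = z - 18
    z = r % 31
    r = 18 - z
    r = 7
    return r

r = 18 - z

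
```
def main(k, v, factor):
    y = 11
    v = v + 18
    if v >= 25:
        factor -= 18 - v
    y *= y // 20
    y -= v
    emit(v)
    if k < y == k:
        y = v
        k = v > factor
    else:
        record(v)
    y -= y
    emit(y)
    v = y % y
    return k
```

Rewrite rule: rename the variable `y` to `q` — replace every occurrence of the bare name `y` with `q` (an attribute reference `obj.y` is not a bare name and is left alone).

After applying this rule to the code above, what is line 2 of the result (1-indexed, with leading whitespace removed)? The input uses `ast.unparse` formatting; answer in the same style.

Transformed code:
def main(k, v, factor):
    q = 11
    v = v + 18
    if v >= 25:
        factor -= 18 - v
    q *= q // 20
    q -= v
    emit(v)
    if k < q == k:
        q = v
        k = v > factor
    else:
        record(v)
    q -= q
    emit(q)
    v = q % q
    return k

q = 11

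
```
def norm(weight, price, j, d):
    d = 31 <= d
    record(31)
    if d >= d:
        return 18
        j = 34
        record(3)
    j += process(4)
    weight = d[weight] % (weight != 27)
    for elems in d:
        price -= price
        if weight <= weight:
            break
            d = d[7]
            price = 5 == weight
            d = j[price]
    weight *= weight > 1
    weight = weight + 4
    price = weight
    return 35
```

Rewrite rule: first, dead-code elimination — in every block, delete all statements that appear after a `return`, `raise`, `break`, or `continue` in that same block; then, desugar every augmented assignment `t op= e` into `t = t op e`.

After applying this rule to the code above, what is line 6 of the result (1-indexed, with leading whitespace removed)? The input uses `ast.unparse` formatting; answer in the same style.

Transformed code:
def norm(weight, price, j, d):
    d = 31 <= d
    record(31)
    if d >= d:
        return 18
    j = j + process(4)
    weight = d[weight] % (weight != 27)
    for elems in d:
        price = price - price
        if weight <= weight:
            break
    weight = weight * (weight > 1)
    weight = weight + 4
    price = weight
    return 35

j = j + process(4)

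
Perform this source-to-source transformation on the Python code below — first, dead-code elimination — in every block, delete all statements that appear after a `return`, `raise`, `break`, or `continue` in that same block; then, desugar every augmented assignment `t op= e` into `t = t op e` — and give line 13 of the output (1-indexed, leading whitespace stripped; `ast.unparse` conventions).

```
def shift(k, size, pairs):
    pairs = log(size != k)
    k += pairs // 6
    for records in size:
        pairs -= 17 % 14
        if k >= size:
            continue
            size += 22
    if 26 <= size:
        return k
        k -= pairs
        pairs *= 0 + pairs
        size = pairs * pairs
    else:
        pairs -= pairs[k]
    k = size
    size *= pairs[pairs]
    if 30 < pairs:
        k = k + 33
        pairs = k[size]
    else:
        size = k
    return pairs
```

Transformed code:
def shift(k, size, pairs):
    pairs = log(size != k)
    k = k + pairs // 6
    for records in size:
        pairs = pairs - 17 % 14
        if k >= size:
            continue
    if 26 <= size:
        return k
    else:
        pairs = pairs - pairs[k]
    k = size
    size = size * pairs[pairs]
    if 30 < pairs:
        k = k + 33
        pairs = k[size]
    else:
        size = k
    return pairs

size = size * pairs[pairs]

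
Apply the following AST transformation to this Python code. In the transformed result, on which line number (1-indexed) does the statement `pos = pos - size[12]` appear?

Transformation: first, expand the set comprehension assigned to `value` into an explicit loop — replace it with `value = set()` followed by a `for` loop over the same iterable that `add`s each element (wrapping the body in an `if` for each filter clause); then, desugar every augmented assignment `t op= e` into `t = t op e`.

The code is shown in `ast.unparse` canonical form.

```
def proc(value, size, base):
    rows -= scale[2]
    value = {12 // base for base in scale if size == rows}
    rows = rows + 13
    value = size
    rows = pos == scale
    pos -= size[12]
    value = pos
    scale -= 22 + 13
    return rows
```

10

Transformed code:
def proc(value, size, base):
    rows = rows - scale[2]
    value = set()
    for base in scale:
        if size == rows:
            value.add(12 // base)
    rows = rows + 13
    value = size
    rows = pos == scale
    pos = pos - size[12]
    value = pos
    scale = scale - (22 + 13)
    return rows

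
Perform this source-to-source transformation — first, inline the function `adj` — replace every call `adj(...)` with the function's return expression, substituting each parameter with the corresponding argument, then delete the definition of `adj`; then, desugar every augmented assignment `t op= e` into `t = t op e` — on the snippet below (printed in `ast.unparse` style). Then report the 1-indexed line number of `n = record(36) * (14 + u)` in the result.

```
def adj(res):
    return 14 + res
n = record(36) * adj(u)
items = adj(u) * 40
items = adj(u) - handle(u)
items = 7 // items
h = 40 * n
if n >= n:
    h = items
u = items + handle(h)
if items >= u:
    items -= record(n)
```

1

Transformed code:
n = record(36) * (14 + u)
items = (14 + u) * 40
items = 14 + u - handle(u)
items = 7 // items
h = 40 * n
if n >= n:
    h = items
u = items + handle(h)
if items >= u:
    items = items - record(n)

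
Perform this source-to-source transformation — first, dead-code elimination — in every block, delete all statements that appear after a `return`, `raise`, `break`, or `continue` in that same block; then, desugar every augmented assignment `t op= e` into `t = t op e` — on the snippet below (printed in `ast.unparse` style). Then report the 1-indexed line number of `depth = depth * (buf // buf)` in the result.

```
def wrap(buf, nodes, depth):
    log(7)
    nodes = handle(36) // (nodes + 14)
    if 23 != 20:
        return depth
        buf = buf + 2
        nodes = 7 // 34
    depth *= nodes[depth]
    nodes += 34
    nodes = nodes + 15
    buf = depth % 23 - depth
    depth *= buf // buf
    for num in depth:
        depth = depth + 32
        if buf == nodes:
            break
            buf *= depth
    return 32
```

Transformed code:
def wrap(buf, nodes, depth):
    log(7)
    nodes = handle(36) // (nodes + 14)
    if 23 != 20:
        return depth
    depth = depth * nodes[depth]
    nodes = nodes + 34
    nodes = nodes + 15
    buf = depth % 23 - depth
    depth = depth * (buf // buf)
    for num in depth:
        depth = depth + 32
        if buf == nodes:
            break
    return 32

10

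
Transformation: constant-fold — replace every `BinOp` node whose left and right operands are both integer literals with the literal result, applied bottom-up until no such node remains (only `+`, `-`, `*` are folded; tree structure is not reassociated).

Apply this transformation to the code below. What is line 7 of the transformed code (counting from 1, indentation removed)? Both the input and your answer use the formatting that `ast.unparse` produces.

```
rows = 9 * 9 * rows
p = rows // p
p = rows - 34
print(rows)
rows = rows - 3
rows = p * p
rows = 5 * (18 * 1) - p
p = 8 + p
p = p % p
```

rows = 90 - p

Transformed code:
rows = 81 * rows
p = rows // p
p = rows - 34
print(rows)
rows = rows - 3
rows = p * p
rows = 90 - p
p = 8 + p
p = p % p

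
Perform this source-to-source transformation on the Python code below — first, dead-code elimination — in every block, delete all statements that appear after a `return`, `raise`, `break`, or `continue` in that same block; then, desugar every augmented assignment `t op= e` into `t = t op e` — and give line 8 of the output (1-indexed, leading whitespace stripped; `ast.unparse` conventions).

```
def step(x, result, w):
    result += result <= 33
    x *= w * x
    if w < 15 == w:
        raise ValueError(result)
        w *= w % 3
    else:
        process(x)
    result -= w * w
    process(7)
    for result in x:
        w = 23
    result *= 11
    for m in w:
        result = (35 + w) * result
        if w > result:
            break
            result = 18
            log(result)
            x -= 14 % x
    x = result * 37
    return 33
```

result = result - w * w

Transformed code:
def step(x, result, w):
    result = result + (result <= 33)
    x = x * (w * x)
    if w < 15 == w:
        raise ValueError(result)
    else:
        process(x)
    result = result - w * w
    process(7)
    for result in x:
        w = 23
    result = result * 11
    for m in w:
        result = (35 + w) * result
        if w > result:
            break
    x = result * 37
    return 33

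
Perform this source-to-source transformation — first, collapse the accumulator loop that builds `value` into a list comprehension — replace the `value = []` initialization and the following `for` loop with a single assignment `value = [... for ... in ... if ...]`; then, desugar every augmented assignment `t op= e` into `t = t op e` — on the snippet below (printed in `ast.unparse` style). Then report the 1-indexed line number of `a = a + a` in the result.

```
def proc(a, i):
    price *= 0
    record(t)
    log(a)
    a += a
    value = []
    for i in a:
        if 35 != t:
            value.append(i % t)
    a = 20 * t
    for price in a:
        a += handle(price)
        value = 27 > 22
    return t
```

5

Transformed code:
def proc(a, i):
    price = price * 0
    record(t)
    log(a)
    a = a + a
    value = [i % t for i in a if 35 != t]
    a = 20 * t
    for price in a:
        a = a + handle(price)
        value = 27 > 22
    return t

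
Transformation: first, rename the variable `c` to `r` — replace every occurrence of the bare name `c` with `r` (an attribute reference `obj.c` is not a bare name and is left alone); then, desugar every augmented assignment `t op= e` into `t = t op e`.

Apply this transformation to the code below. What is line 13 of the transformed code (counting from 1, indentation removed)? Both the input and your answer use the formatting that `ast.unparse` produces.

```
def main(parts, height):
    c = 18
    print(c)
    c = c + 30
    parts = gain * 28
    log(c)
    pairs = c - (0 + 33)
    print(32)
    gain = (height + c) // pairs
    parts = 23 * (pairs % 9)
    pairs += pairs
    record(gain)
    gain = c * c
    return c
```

Transformed code:
def main(parts, height):
    r = 18
    print(r)
    r = r + 30
    parts = gain * 28
    log(r)
    pairs = r - (0 + 33)
    print(32)
    gain = (height + r) // pairs
    parts = 23 * (pairs % 9)
    pairs = pairs + pairs
    record(gain)
    gain = r * r
    return r

gain = r * r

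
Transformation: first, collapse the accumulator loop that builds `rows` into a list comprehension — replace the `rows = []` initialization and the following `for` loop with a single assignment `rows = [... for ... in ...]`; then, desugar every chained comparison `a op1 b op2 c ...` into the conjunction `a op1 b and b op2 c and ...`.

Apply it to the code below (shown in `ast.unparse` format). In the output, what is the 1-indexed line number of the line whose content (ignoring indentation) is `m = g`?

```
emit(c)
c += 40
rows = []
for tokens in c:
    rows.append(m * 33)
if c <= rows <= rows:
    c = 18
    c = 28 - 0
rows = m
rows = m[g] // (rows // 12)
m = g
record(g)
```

Transformed code:
emit(c)
c += 40
rows = [m * 33 for tokens in c]
if c <= rows and rows <= rows:
    c = 18
    c = 28 - 0
rows = m
rows = m[g] // (rows // 12)
m = g
record(g)

9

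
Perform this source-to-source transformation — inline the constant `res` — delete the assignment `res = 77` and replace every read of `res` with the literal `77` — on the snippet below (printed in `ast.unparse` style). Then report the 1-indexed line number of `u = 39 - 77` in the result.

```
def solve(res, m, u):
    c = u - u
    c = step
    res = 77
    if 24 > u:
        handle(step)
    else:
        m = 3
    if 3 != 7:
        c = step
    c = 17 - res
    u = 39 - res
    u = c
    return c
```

Transformed code:
def solve(res, m, u):
    c = u - u
    c = step
    if 24 > u:
        handle(step)
    else:
        m = 3
    if 3 != 7:
        c = step
    c = 17 - 77
    u = 39 - 77
    u = c
    return c

11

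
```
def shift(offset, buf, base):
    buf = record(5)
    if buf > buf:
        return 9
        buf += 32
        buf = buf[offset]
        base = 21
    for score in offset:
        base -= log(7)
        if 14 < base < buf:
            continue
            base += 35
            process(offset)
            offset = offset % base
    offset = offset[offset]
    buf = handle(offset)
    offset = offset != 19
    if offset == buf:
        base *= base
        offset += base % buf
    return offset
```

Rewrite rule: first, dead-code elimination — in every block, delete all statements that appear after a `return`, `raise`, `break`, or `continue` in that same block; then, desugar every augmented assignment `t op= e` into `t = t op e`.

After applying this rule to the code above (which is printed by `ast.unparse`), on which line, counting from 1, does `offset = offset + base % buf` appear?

14

Transformed code:
def shift(offset, buf, base):
    buf = record(5)
    if buf > buf:
        return 9
    for score in offset:
        base = base - log(7)
        if 14 < base < buf:
            continue
    offset = offset[offset]
    buf = handle(offset)
    offset = offset != 19
    if offset == buf:
        base = base * base
        offset = offset + base % buf
    return offset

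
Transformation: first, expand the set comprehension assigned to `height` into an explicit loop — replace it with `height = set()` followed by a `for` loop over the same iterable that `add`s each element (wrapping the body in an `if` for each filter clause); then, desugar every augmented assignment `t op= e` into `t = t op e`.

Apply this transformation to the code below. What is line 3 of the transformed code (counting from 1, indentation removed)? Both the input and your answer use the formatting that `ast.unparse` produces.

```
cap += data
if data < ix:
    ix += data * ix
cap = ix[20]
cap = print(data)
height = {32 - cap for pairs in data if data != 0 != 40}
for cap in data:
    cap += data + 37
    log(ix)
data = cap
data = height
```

Transformed code:
cap = cap + data
if data < ix:
    ix = ix + data * ix
cap = ix[20]
cap = print(data)
height = set()
for pairs in data:
    if data != 0 != 40:
        height.add(32 - cap)
for cap in data:
    cap = cap + (data + 37)
    log(ix)
data = cap
data = height

ix = ix + data * ix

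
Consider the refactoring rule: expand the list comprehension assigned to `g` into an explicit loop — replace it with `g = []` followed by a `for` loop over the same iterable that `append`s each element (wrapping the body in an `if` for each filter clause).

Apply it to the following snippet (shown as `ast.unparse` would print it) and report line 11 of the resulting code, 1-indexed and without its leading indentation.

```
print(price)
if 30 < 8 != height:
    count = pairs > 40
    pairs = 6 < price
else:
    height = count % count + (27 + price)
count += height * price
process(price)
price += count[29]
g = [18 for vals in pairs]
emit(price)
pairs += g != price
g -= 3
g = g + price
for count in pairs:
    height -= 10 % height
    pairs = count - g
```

for vals in pairs:

Transformed code:
print(price)
if 30 < 8 != height:
    count = pairs > 40
    pairs = 6 < price
else:
    height = count % count + (27 + price)
count += height * price
process(price)
price += count[29]
g = []
for vals in pairs:
    g.append(18)
emit(price)
pairs += g != price
g -= 3
g = g + price
for count in pairs:
    height -= 10 % height
    pairs = count - g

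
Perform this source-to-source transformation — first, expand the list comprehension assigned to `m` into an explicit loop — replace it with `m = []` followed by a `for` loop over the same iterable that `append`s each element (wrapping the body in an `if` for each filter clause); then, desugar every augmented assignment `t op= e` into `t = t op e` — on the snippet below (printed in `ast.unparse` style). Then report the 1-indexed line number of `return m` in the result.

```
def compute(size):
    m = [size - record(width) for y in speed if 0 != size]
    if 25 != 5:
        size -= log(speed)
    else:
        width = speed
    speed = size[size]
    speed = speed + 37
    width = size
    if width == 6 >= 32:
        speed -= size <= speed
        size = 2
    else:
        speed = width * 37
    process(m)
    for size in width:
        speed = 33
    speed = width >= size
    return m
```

22

Transformed code:
def compute(size):
    m = []
    for y in speed:
        if 0 != size:
            m.append(size - record(width))
    if 25 != 5:
        size = size - log(speed)
    else:
        width = speed
    speed = size[size]
    speed = speed + 37
    width = size
    if width == 6 >= 32:
        speed = speed - (size <= speed)
        size = 2
    else:
        speed = width * 37
    process(m)
    for size in width:
        speed = 33
    speed = width >= size
    return m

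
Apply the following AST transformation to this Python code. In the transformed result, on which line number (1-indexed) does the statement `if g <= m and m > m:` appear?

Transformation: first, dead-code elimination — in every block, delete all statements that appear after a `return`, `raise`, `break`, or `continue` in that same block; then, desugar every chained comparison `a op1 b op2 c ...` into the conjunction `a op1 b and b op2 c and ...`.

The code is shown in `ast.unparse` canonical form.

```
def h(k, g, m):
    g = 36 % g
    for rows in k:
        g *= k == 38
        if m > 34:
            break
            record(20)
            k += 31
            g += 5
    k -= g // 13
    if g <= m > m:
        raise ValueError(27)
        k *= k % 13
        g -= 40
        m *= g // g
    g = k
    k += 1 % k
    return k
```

8

Transformed code:
def h(k, g, m):
    g = 36 % g
    for rows in k:
        g *= k == 38
        if m > 34:
            break
    k -= g // 13
    if g <= m and m > m:
        raise ValueError(27)
    g = k
    k += 1 % k
    return k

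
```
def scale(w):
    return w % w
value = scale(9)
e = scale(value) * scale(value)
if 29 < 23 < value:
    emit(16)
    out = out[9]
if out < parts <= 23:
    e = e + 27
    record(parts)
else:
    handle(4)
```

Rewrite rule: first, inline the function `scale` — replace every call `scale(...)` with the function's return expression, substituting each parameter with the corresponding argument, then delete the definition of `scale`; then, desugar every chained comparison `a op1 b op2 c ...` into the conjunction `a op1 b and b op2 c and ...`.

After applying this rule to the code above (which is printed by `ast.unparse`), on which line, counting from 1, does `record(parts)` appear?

8

Transformed code:
value = 9 % 9
e = value % value * (value % value)
if 29 < 23 and 23 < value:
    emit(16)
    out = out[9]
if out < parts and parts <= 23:
    e = e + 27
    record(parts)
else:
    handle(4)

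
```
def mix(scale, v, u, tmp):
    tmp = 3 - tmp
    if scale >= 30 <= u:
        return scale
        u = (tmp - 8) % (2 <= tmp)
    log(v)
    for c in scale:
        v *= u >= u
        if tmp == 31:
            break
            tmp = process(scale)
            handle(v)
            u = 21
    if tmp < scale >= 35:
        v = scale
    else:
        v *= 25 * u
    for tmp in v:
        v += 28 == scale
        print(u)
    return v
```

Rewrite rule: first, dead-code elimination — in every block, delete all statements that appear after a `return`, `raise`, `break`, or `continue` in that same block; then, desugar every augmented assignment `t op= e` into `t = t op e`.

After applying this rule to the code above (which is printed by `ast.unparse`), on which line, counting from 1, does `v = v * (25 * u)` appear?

Transformed code:
def mix(scale, v, u, tmp):
    tmp = 3 - tmp
    if scale >= 30 <= u:
        return scale
    log(v)
    for c in scale:
        v = v * (u >= u)
        if tmp == 31:
            break
    if tmp < scale >= 35:
        v = scale
    else:
        v = v * (25 * u)
    for tmp in v:
        v = v + (28 == scale)
        print(u)
    return v

13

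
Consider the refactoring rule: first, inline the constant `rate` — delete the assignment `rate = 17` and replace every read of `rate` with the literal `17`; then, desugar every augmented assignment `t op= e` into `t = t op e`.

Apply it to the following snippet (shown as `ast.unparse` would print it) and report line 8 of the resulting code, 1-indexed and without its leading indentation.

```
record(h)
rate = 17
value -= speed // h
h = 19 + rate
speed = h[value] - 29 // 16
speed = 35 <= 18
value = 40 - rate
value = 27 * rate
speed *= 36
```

Transformed code:
record(h)
value = value - speed // h
h = 19 + 17
speed = h[value] - 29 // 16
speed = 35 <= 18
value = 40 - 17
value = 27 * 17
speed = speed * 36

speed = speed * 36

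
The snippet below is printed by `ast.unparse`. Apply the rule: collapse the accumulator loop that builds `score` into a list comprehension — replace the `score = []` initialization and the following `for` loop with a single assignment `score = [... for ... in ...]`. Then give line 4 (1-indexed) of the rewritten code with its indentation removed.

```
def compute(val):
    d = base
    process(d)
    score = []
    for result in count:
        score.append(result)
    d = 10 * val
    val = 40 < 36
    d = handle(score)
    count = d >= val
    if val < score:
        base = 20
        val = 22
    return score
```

Transformed code:
def compute(val):
    d = base
    process(d)
    score = [result for result in count]
    d = 10 * val
    val = 40 < 36
    d = handle(score)
    count = d >= val
    if val < score:
        base = 20
        val = 22
    return score

score = [result for result in count]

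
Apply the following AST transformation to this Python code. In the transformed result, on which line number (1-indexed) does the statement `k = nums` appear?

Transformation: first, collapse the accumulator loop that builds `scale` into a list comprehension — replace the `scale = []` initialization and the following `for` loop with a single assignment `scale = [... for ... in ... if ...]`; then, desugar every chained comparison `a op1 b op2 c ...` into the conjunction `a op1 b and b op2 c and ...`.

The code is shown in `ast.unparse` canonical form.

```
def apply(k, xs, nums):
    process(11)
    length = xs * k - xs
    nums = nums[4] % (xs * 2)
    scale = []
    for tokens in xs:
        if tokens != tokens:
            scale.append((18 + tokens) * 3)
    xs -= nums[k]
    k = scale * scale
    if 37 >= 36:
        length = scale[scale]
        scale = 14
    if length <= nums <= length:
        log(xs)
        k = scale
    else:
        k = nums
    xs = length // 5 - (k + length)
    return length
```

Transformed code:
def apply(k, xs, nums):
    process(11)
    length = xs * k - xs
    nums = nums[4] % (xs * 2)
    scale = [(18 + tokens) * 3 for tokens in xs if tokens != tokens]
    xs -= nums[k]
    k = scale * scale
    if 37 >= 36:
        length = scale[scale]
        scale = 14
    if length <= nums and nums <= length:
        log(xs)
        k = scale
    else:
        k = nums
    xs = length // 5 - (k + length)
    return length

15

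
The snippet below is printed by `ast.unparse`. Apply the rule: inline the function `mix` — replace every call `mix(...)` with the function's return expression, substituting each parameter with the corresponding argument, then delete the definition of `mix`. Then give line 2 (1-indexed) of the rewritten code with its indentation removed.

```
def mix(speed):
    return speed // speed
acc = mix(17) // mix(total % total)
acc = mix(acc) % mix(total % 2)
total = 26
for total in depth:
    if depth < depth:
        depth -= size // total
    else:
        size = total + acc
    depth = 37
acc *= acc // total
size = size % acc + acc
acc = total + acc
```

acc = acc // acc % (total % 2 // (total % 2))

Transformed code:
acc = 17 // 17 // (total % total // (total % total))
acc = acc // acc % (total % 2 // (total % 2))
total = 26
for total in depth:
    if depth < depth:
        depth -= size // total
    else:
        size = total + acc
    depth = 37
acc *= acc // total
size = size % acc + acc
acc = total + acc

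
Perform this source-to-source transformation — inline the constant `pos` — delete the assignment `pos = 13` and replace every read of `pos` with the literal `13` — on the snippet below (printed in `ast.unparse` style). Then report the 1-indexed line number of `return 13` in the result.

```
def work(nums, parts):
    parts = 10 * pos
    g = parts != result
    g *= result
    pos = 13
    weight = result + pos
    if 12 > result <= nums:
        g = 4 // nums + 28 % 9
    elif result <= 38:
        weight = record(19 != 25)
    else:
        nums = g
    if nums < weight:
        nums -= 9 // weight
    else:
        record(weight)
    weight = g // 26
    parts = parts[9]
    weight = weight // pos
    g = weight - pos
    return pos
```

Transformed code:
def work(nums, parts):
    parts = 10 * 13
    g = parts != result
    g *= result
    weight = result + 13
    if 12 > result <= nums:
        g = 4 // nums + 28 % 9
    elif result <= 38:
        weight = record(19 != 25)
    else:
        nums = g
    if nums < weight:
        nums -= 9 // weight
    else:
        record(weight)
    weight = g // 26
    parts = parts[9]
    weight = weight // 13
    g = weight - 13
    return 13

20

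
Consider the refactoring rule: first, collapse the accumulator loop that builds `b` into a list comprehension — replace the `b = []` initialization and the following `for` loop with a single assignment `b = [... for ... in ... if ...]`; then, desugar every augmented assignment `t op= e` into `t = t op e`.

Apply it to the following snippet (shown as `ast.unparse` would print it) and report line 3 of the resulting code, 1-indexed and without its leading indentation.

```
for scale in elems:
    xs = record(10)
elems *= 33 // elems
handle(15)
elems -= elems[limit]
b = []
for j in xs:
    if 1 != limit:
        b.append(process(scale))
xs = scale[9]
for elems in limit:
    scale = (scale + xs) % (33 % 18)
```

Transformed code:
for scale in elems:
    xs = record(10)
elems = elems * (33 // elems)
handle(15)
elems = elems - elems[limit]
b = [process(scale) for j in xs if 1 != limit]
xs = scale[9]
for elems in limit:
    scale = (scale + xs) % (33 % 18)

elems = elems * (33 // elems)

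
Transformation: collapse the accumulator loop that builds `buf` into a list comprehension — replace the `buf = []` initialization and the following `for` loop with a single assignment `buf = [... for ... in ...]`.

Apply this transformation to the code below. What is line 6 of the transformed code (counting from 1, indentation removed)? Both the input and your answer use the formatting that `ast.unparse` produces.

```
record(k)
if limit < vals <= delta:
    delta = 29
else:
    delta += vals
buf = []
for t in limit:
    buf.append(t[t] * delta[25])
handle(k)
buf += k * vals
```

buf = [t[t] * delta[25] for t in limit]

Transformed code:
record(k)
if limit < vals <= delta:
    delta = 29
else:
    delta += vals
buf = [t[t] * delta[25] for t in limit]
handle(k)
buf += k * vals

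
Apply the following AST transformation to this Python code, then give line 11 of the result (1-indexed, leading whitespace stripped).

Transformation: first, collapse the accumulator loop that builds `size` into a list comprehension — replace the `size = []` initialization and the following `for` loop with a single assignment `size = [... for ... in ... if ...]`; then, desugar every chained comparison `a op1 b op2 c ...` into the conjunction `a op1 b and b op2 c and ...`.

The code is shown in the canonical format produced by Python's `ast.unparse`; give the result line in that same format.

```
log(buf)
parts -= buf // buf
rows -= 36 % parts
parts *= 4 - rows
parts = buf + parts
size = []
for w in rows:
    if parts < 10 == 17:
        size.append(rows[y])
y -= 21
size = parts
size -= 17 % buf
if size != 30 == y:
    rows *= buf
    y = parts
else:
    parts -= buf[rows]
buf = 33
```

Transformed code:
log(buf)
parts -= buf // buf
rows -= 36 % parts
parts *= 4 - rows
parts = buf + parts
size = [rows[y] for w in rows if parts < 10 and 10 == 17]
y -= 21
size = parts
size -= 17 % buf
if size != 30 and 30 == y:
    rows *= buf
    y = parts
else:
    parts -= buf[rows]
buf = 33

rows *= buf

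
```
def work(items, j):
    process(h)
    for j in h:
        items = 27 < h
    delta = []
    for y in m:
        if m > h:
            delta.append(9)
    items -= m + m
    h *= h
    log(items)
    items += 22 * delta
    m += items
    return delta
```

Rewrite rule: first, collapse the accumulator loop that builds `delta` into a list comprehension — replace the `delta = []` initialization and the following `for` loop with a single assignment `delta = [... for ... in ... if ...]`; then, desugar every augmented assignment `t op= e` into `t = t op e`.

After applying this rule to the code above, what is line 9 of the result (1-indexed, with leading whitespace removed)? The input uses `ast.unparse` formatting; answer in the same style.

Transformed code:
def work(items, j):
    process(h)
    for j in h:
        items = 27 < h
    delta = [9 for y in m if m > h]
    items = items - (m + m)
    h = h * h
    log(items)
    items = items + 22 * delta
    m = m + items
    return delta

items = items + 22 * delta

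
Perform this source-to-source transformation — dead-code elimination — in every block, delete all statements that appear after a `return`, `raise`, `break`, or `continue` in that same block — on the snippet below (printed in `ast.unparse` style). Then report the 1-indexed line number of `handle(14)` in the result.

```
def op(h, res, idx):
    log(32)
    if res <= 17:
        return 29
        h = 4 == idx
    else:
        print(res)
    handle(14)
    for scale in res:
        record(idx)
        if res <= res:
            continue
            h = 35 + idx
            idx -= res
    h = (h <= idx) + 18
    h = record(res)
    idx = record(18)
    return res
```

7

Transformed code:
def op(h, res, idx):
    log(32)
    if res <= 17:
        return 29
    else:
        print(res)
    handle(14)
    for scale in res:
        record(idx)
        if res <= res:
            continue
    h = (h <= idx) + 18
    h = record(res)
    idx = record(18)
    return res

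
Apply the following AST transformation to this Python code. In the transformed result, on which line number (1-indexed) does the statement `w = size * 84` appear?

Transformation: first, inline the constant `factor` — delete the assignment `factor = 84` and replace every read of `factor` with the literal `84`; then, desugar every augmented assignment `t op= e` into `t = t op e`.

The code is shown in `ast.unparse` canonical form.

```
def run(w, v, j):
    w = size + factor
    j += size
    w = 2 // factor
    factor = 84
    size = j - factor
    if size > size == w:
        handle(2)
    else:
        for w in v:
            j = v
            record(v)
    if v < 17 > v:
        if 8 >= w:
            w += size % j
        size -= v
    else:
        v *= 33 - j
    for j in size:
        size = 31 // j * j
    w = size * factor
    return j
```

Transformed code:
def run(w, v, j):
    w = size + 84
    j = j + size
    w = 2 // 84
    size = j - 84
    if size > size == w:
        handle(2)
    else:
        for w in v:
            j = v
            record(v)
    if v < 17 > v:
        if 8 >= w:
            w = w + size % j
        size = size - v
    else:
        v = v * (33 - j)
    for j in size:
        size = 31 // j * j
    w = size * 84
    return j

20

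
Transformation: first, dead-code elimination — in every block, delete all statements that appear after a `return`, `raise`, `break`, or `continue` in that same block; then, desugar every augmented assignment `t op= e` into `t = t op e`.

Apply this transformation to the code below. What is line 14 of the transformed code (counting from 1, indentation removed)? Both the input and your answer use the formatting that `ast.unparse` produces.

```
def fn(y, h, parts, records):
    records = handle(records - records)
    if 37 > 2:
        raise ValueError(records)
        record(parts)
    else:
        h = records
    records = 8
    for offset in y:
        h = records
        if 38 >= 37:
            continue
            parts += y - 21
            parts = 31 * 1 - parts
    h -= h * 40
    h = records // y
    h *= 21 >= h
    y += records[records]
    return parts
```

h = h * (21 >= h)

Transformed code:
def fn(y, h, parts, records):
    records = handle(records - records)
    if 37 > 2:
        raise ValueError(records)
    else:
        h = records
    records = 8
    for offset in y:
        h = records
        if 38 >= 37:
            continue
    h = h - h * 40
    h = records // y
    h = h * (21 >= h)
    y = y + records[records]
    return parts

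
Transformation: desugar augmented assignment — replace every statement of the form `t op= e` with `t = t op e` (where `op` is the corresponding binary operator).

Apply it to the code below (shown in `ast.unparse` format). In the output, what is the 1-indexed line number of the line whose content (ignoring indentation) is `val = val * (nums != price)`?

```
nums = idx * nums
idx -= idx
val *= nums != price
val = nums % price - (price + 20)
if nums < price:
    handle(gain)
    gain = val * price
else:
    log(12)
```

3

Transformed code:
nums = idx * nums
idx = idx - idx
val = val * (nums != price)
val = nums % price - (price + 20)
if nums < price:
    handle(gain)
    gain = val * price
else:
    log(12)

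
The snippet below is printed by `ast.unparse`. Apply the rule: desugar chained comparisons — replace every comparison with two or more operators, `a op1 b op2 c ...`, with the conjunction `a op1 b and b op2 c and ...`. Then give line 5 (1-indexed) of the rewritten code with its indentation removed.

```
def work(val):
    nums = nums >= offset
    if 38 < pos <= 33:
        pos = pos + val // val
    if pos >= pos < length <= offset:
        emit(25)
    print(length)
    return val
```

if pos >= pos and pos < length and (length <= offset):

Transformed code:
def work(val):
    nums = nums >= offset
    if 38 < pos and pos <= 33:
        pos = pos + val // val
    if pos >= pos and pos < length and (length <= offset):
        emit(25)
    print(length)
    return val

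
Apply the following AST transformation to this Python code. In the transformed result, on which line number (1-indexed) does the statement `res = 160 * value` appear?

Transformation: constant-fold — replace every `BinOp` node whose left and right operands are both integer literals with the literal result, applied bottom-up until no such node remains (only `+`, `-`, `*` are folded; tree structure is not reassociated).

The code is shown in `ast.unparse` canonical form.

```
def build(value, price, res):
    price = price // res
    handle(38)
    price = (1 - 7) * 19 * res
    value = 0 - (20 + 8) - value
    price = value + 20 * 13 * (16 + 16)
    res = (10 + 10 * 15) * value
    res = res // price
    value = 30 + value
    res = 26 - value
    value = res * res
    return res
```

7

Transformed code:
def build(value, price, res):
    price = price // res
    handle(38)
    price = -114 * res
    value = -28 - value
    price = value + 8320
    res = 160 * value
    res = res // price
    value = 30 + value
    res = 26 - value
    value = res * res
    return res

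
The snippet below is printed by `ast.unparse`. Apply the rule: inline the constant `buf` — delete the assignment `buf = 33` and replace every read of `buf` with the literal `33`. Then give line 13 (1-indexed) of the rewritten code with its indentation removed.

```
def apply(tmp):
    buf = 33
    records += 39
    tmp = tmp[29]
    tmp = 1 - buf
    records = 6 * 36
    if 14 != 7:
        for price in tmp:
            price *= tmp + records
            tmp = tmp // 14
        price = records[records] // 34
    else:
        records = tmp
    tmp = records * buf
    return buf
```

tmp = records * 33

Transformed code:
def apply(tmp):
    records += 39
    tmp = tmp[29]
    tmp = 1 - 33
    records = 6 * 36
    if 14 != 7:
        for price in tmp:
            price *= tmp + records
            tmp = tmp // 14
        price = records[records] // 34
    else:
        records = tmp
    tmp = records * 33
    return 33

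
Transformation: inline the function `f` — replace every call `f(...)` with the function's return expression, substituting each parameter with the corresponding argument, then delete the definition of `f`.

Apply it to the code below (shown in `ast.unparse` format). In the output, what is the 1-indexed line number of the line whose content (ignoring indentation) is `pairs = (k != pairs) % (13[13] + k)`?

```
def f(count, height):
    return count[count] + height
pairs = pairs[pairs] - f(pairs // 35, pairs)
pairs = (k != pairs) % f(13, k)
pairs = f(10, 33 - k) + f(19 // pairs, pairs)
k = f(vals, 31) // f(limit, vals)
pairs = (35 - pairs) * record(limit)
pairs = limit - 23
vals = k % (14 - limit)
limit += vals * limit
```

2

Transformed code:
pairs = pairs[pairs] - ((pairs // 35)[pairs // 35] + pairs)
pairs = (k != pairs) % (13[13] + k)
pairs = 10[10] + (33 - k) + ((19 // pairs)[19 // pairs] + pairs)
k = (vals[vals] + 31) // (limit[limit] + vals)
pairs = (35 - pairs) * record(limit)
pairs = limit - 23
vals = k % (14 - limit)
limit += vals * limit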